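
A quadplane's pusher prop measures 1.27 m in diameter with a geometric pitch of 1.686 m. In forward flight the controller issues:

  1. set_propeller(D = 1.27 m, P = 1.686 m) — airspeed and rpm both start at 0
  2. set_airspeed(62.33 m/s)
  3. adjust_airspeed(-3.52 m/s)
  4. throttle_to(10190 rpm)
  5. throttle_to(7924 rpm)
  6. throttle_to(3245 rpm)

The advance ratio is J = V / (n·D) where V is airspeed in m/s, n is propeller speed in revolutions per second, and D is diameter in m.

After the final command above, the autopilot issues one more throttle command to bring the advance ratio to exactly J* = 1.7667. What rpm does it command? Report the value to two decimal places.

rpm = 1572.66

set_propeller: D = 1.27 m, P = 1.686 m (p = P/D = 1.327559); state ← (V=0, rpm=0)
set_airspeed(62.33): V ← 62.33 m/s
adjust_airspeed(-3.52): V ← 62.33 -3.52 = 58.81 m/s
throttle_to(10190): rpm ← 10190
throttle_to(7924): rpm ← 7924
throttle_to(3245): rpm ← 3245
final state: V = 58.81 m/s, rpm = 3245 → n = rpm/60 = 54.083333 rev/s
target J* = 1.7667; solve J* = V/(n·D) for n: n = V/(J*·D) = 58.81/(1.7667 × 1.27) = 26.211064 rev/s
rpm = 60·n = 1572.663835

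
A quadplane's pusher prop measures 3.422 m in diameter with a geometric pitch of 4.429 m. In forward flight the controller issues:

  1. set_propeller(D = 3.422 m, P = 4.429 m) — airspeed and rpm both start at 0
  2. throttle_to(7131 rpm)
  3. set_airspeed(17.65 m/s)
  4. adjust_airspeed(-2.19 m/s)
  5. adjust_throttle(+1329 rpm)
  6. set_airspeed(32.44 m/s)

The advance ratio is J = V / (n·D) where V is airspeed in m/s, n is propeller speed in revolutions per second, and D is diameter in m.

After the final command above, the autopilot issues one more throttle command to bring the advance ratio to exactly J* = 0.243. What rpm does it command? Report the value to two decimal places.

rpm = 2340.70

set_propeller: D = 3.422 m, P = 4.429 m (p = P/D = 1.294272); state ← (V=0, rpm=0)
throttle_to(7131): rpm ← 7131
set_airspeed(17.65): V ← 17.65 m/s
adjust_airspeed(-2.19): V ← 17.65 -2.19 = 15.46 m/s
adjust_throttle(+1329): rpm ← 7131 +1329 = 8460
set_airspeed(32.44): V ← 32.44 m/s
final state: V = 32.44 m/s, rpm = 8460 → n = rpm/60 = 141.000000 rev/s
target J* = 0.243; solve J* = V/(n·D) for n: n = V/(J*·D) = 32.44/(0.243 × 3.422) = 39.011672 rev/s
rpm = 60·n = 2340.700334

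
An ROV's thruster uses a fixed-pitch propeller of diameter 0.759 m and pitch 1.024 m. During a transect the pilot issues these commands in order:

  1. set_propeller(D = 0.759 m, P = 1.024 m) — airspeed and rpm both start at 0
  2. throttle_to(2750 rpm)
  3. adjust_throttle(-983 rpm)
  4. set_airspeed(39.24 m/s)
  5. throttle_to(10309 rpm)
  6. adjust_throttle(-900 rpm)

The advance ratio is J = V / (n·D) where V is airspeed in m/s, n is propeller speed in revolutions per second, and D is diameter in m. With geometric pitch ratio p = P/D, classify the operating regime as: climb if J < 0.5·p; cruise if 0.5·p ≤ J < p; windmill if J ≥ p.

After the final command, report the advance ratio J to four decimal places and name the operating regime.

J = 0.3297, regime = climb

set_propeller: D = 0.759 m, P = 1.024 m (p = P/D = 1.349144); state ← (V=0, rpm=0)
throttle_to(2750): rpm ← 2750
adjust_throttle(-983): rpm ← 2750 -983 = 1767
set_airspeed(39.24): V ← 39.24 m/s
throttle_to(10309): rpm ← 10309
adjust_throttle(-900): rpm ← 10309 -900 = 9409
final state: V = 39.24 m/s, rpm = 9409 → n = rpm/60 = 156.816667 rev/s
J = V / (n·D) = 39.24 / (156.816667 × 0.759) = 0.329682
regime bands: climb J<0.6746 | cruise [0.6746, 1.3491) | windmill J≥1.3491
J = 0.3297 → climb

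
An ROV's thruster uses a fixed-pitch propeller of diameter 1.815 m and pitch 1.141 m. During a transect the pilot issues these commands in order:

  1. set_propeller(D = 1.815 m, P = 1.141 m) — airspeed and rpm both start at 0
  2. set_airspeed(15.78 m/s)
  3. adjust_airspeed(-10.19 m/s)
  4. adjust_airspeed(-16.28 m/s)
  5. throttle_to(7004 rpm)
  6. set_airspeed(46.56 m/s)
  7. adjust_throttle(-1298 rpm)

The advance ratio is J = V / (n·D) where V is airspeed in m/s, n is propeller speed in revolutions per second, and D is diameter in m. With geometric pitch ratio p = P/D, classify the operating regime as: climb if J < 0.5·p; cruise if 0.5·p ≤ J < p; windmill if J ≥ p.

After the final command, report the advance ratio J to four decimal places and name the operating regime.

J = 0.2697, regime = climb

set_propeller: D = 1.815 m, P = 1.141 m (p = P/D = 0.628650); state ← (V=0, rpm=0)
set_airspeed(15.78): V ← 15.78 m/s
adjust_airspeed(-10.19): V ← 15.78 -10.19 = 5.59 m/s
adjust_airspeed(-16.28): V ← 5.59 -16.28 = -10.69 m/s
throttle_to(7004): rpm ← 7004
set_airspeed(46.56): V ← 46.56 m/s
adjust_throttle(-1298): rpm ← 7004 -1298 = 5706
final state: V = 46.56 m/s, rpm = 5706 → n = rpm/60 = 95.100000 rev/s
J = V / (n·D) = 46.56 / (95.100000 × 1.815) = 0.269747
regime bands: climb J<0.3143 | cruise [0.3143, 0.6287) | windmill J≥0.6287
J = 0.2697 → climb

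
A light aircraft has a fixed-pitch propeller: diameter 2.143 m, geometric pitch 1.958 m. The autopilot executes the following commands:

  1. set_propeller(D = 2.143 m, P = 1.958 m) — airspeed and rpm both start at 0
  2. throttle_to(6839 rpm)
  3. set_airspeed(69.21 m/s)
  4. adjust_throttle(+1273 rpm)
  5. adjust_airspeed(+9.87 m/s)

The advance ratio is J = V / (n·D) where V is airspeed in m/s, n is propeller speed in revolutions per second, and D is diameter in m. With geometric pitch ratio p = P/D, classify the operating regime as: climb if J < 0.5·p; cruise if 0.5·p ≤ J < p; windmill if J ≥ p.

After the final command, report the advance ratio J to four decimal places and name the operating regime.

set_propeller: D = 2.143 m, P = 1.958 m (p = P/D = 0.913672); state ← (V=0, rpm=0)
throttle_to(6839): rpm ← 6839
set_airspeed(69.21): V ← 69.21 m/s
adjust_throttle(+1273): rpm ← 6839 +1273 = 8112
adjust_airspeed(+9.87): V ← 69.21 +9.87 = 79.08 m/s
final state: V = 79.08 m/s, rpm = 8112 → n = rpm/60 = 135.200000 rev/s
J = V / (n·D) = 79.08 / (135.200000 × 2.143) = 0.272940
regime bands: climb J<0.4568 | cruise [0.4568, 0.9137) | windmill J≥0.9137
J = 0.2729 → climb

J = 0.2729, regime = climb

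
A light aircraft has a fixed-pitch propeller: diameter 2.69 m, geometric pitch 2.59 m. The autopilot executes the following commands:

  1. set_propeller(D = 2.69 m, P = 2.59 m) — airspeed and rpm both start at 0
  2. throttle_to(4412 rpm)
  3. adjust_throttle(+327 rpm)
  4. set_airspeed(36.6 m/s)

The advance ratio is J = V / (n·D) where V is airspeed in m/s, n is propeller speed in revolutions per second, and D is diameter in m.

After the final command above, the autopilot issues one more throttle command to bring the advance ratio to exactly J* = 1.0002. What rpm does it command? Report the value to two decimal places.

rpm = 816.19

set_propeller: D = 2.69 m, P = 2.59 m (p = P/D = 0.962825); state ← (V=0, rpm=0)
throttle_to(4412): rpm ← 4412
adjust_throttle(+327): rpm ← 4412 +327 = 4739
set_airspeed(36.6): V ← 36.6 m/s
final state: V = 36.6 m/s, rpm = 4739 → n = rpm/60 = 78.983333 rev/s
target J* = 1.0002; solve J* = V/(n·D) for n: n = V/(J*·D) = 36.6/(1.0002 × 2.69) = 13.603227 rev/s
rpm = 60·n = 816.193639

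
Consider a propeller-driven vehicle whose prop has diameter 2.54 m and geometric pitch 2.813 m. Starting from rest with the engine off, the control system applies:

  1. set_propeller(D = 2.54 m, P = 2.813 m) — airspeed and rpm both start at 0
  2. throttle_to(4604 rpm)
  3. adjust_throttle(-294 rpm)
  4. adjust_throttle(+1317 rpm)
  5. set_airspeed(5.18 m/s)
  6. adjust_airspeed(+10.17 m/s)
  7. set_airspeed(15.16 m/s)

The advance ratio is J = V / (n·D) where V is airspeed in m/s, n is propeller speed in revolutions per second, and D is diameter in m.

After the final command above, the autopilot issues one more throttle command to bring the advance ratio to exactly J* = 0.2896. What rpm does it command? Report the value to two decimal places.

rpm = 1236.57

set_propeller: D = 2.54 m, P = 2.813 m (p = P/D = 1.107480); state ← (V=0, rpm=0)
throttle_to(4604): rpm ← 4604
adjust_throttle(-294): rpm ← 4604 -294 = 4310
adjust_throttle(+1317): rpm ← 4310 +1317 = 5627
set_airspeed(5.18): V ← 5.18 m/s
adjust_airspeed(+10.17): V ← 5.18 +10.17 = 15.35 m/s
set_airspeed(15.16): V ← 15.16 m/s
final state: V = 15.16 m/s, rpm = 5627 → n = rpm/60 = 93.783333 rev/s
target J* = 0.2896; solve J* = V/(n·D) for n: n = V/(J*·D) = 15.16/(0.2896 × 2.54) = 20.609475 rev/s
rpm = 60·n = 1236.568495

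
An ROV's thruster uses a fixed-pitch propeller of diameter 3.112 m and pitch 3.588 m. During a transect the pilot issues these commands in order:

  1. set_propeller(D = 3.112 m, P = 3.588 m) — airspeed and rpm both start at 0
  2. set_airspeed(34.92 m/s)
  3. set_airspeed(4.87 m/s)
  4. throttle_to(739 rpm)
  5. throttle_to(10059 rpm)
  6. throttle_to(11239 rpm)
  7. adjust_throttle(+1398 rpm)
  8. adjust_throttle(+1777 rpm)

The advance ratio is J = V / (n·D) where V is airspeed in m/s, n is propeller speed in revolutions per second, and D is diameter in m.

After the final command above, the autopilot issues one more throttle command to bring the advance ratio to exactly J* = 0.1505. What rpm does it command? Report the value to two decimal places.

set_propeller: D = 3.112 m, P = 3.588 m (p = P/D = 1.152956); state ← (V=0, rpm=0)
set_airspeed(34.92): V ← 34.92 m/s
set_airspeed(4.87): V ← 4.87 m/s
throttle_to(739): rpm ← 739
throttle_to(10059): rpm ← 10059
throttle_to(11239): rpm ← 11239
adjust_throttle(+1398): rpm ← 11239 +1398 = 12637
adjust_throttle(+1777): rpm ← 12637 +1777 = 14414
final state: V = 4.87 m/s, rpm = 14414 → n = rpm/60 = 240.233333 rev/s
target J* = 0.1505; solve J* = V/(n·D) for n: n = V/(J*·D) = 4.87/(0.1505 × 3.112) = 10.398073 rev/s
rpm = 60·n = 623.884396

rpm = 623.88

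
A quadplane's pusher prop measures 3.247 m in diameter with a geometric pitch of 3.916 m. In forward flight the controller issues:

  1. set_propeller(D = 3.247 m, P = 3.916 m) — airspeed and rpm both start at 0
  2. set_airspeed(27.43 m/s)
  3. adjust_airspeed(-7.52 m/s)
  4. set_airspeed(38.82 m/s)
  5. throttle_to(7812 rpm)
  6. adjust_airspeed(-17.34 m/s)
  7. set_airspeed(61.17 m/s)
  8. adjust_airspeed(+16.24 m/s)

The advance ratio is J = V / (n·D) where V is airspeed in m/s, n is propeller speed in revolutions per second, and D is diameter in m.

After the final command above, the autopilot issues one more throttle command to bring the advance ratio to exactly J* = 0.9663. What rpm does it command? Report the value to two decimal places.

rpm = 1480.31

set_propeller: D = 3.247 m, P = 3.916 m (p = P/D = 1.206036); state ← (V=0, rpm=0)
set_airspeed(27.43): V ← 27.43 m/s
adjust_airspeed(-7.52): V ← 27.43 -7.52 = 19.91 m/s
set_airspeed(38.82): V ← 38.82 m/s
throttle_to(7812): rpm ← 7812
adjust_airspeed(-17.34): V ← 38.82 -17.34 = 21.48 m/s
set_airspeed(61.17): V ← 61.17 m/s
adjust_airspeed(+16.24): V ← 61.17 +16.24 = 77.41 m/s
final state: V = 77.41 m/s, rpm = 7812 → n = rpm/60 = 130.200000 rev/s
target J* = 0.9663; solve J* = V/(n·D) for n: n = V/(J*·D) = 77.41/(0.9663 × 3.247) = 24.671912 rev/s
rpm = 60·n = 1480.314693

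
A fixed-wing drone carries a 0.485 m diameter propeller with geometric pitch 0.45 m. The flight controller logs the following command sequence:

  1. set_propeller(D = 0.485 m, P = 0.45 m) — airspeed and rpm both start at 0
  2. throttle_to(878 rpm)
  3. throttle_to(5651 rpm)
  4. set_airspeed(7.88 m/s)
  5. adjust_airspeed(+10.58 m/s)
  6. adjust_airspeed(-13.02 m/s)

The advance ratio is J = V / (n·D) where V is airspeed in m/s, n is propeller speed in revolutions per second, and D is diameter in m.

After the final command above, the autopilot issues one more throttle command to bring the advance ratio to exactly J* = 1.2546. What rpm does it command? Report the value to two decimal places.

set_propeller: D = 0.485 m, P = 0.45 m (p = P/D = 0.927835); state ← (V=0, rpm=0)
throttle_to(878): rpm ← 878
throttle_to(5651): rpm ← 5651
set_airspeed(7.88): V ← 7.88 m/s
adjust_airspeed(+10.58): V ← 7.88 +10.58 = 18.46 m/s
adjust_airspeed(-13.02): V ← 18.46 -13.02 = 5.44 m/s
final state: V = 5.44 m/s, rpm = 5651 → n = rpm/60 = 94.183333 rev/s
target J* = 1.2546; solve J* = V/(n·D) for n: n = V/(J*·D) = 5.44/(1.2546 × 0.485) = 8.940296 rev/s
rpm = 60·n = 536.417735

rpm = 536.42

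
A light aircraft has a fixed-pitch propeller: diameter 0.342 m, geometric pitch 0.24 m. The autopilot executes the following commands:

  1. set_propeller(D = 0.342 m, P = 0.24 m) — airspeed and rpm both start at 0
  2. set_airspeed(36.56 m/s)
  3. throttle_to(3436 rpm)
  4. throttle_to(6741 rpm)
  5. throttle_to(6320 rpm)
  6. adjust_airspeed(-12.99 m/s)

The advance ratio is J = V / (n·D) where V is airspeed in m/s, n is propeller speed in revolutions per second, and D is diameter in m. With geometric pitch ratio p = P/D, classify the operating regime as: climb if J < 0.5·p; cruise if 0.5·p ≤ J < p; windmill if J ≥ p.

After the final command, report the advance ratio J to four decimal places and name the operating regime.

set_propeller: D = 0.342 m, P = 0.24 m (p = P/D = 0.701754); state ← (V=0, rpm=0)
set_airspeed(36.56): V ← 36.56 m/s
throttle_to(3436): rpm ← 3436
throttle_to(6741): rpm ← 6741
throttle_to(6320): rpm ← 6320
adjust_airspeed(-12.99): V ← 36.56 -12.99 = 23.57 m/s
final state: V = 23.57 m/s, rpm = 6320 → n = rpm/60 = 105.333333 rev/s
J = V / (n·D) = 23.57 / (105.333333 × 0.342) = 0.654286
regime bands: climb J<0.3509 | cruise [0.3509, 0.7018) | windmill J≥0.7018
J = 0.6543 → cruise

J = 0.6543, regime = cruise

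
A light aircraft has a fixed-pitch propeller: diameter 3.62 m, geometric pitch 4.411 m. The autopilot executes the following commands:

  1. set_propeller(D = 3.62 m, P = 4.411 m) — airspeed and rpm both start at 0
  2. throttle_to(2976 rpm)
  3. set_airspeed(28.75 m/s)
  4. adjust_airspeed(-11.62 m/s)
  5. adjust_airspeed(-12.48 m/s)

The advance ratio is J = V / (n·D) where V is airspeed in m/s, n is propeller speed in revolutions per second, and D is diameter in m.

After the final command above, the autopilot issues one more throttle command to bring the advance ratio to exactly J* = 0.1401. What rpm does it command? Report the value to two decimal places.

rpm = 550.12

set_propeller: D = 3.62 m, P = 4.411 m (p = P/D = 1.218508); state ← (V=0, rpm=0)
throttle_to(2976): rpm ← 2976
set_airspeed(28.75): V ← 28.75 m/s
adjust_airspeed(-11.62): V ← 28.75 -11.62 = 17.13 m/s
adjust_airspeed(-12.48): V ← 17.13 -12.48 = 4.65 m/s
final state: V = 4.65 m/s, rpm = 2976 → n = rpm/60 = 49.600000 rev/s
target J* = 0.1401; solve J* = V/(n·D) for n: n = V/(J*·D) = 4.65/(0.1401 × 3.62) = 9.168668 rev/s
rpm = 60·n = 550.120080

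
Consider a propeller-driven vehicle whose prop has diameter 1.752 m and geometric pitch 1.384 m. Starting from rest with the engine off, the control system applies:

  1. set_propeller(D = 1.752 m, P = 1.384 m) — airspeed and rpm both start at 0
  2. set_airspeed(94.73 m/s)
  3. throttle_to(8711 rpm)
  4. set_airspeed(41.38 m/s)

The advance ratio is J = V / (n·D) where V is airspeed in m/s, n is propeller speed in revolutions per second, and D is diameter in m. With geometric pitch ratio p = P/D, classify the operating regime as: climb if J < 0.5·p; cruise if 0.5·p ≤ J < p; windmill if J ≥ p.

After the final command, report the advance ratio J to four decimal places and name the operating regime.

J = 0.1627, regime = climb

set_propeller: D = 1.752 m, P = 1.384 m (p = P/D = 0.789954); state ← (V=0, rpm=0)
set_airspeed(94.73): V ← 94.73 m/s
throttle_to(8711): rpm ← 8711
set_airspeed(41.38): V ← 41.38 m/s
final state: V = 41.38 m/s, rpm = 8711 → n = rpm/60 = 145.183333 rev/s
J = V / (n·D) = 41.38 / (145.183333 × 1.752) = 0.162682
regime bands: climb J<0.3950 | cruise [0.3950, 0.7900) | windmill J≥0.7900
J = 0.1627 → climb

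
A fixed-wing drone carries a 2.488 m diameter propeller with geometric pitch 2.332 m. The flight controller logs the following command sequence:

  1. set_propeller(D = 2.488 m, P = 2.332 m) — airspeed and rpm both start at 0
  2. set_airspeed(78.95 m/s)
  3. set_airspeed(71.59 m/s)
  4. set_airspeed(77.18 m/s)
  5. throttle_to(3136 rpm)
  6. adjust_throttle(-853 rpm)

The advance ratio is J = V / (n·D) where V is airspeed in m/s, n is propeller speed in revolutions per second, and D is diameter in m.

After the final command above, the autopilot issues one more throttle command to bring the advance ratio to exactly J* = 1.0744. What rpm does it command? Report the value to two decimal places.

set_propeller: D = 2.488 m, P = 2.332 m (p = P/D = 0.937299); state ← (V=0, rpm=0)
set_airspeed(78.95): V ← 78.95 m/s
set_airspeed(71.59): V ← 71.59 m/s
set_airspeed(77.18): V ← 77.18 m/s
throttle_to(3136): rpm ← 3136
adjust_throttle(-853): rpm ← 3136 -853 = 2283
final state: V = 77.18 m/s, rpm = 2283 → n = rpm/60 = 38.050000 rev/s
target J* = 1.0744; solve J* = V/(n·D) for n: n = V/(J*·D) = 77.18/(1.0744 × 2.488) = 28.872766 rev/s
rpm = 60·n = 1732.365990

rpm = 1732.37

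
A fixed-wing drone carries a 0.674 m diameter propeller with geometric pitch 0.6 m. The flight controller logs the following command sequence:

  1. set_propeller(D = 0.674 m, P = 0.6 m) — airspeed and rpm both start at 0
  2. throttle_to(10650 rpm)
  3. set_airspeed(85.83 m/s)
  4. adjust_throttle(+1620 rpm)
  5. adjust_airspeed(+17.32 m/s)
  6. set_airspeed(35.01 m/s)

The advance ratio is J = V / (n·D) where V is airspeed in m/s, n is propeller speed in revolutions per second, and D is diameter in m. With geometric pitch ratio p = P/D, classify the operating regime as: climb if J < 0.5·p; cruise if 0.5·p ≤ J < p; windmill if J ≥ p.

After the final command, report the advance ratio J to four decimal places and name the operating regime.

set_propeller: D = 0.674 m, P = 0.6 m (p = P/D = 0.890208); state ← (V=0, rpm=0)
throttle_to(10650): rpm ← 10650
set_airspeed(85.83): V ← 85.83 m/s
adjust_throttle(+1620): rpm ← 10650 +1620 = 12270
adjust_airspeed(+17.32): V ← 85.83 +17.32 = 103.15 m/s
set_airspeed(35.01): V ← 35.01 m/s
final state: V = 35.01 m/s, rpm = 12270 → n = rpm/60 = 204.500000 rev/s
J = V / (n·D) = 35.01 / (204.500000 × 0.674) = 0.254003
regime bands: climb J<0.4451 | cruise [0.4451, 0.8902) | windmill J≥0.8902
J = 0.2540 → climb

J = 0.2540, regime = climb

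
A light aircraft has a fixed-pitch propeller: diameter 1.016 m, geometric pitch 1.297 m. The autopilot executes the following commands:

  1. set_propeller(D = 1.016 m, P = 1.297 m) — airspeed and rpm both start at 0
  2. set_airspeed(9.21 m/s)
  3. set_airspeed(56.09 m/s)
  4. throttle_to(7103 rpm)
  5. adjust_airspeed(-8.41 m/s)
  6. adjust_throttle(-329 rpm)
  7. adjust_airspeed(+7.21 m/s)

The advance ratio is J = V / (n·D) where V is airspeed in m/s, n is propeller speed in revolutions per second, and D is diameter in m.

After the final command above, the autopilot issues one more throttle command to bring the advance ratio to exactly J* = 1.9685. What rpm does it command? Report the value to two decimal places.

rpm = 1646.70

set_propeller: D = 1.016 m, P = 1.297 m (p = P/D = 1.276575); state ← (V=0, rpm=0)
set_airspeed(9.21): V ← 9.21 m/s
set_airspeed(56.09): V ← 56.09 m/s
throttle_to(7103): rpm ← 7103
adjust_airspeed(-8.41): V ← 56.09 -8.41 = 47.68 m/s
adjust_throttle(-329): rpm ← 7103 -329 = 6774
adjust_airspeed(+7.21): V ← 47.68 +7.21 = 54.89 m/s
final state: V = 54.89 m/s, rpm = 6774 → n = rpm/60 = 112.900000 rev/s
target J* = 1.9685; solve J* = V/(n·D) for n: n = V/(J*·D) = 54.89/(1.9685 × 1.016) = 27.445055 rev/s
rpm = 60·n = 1646.703293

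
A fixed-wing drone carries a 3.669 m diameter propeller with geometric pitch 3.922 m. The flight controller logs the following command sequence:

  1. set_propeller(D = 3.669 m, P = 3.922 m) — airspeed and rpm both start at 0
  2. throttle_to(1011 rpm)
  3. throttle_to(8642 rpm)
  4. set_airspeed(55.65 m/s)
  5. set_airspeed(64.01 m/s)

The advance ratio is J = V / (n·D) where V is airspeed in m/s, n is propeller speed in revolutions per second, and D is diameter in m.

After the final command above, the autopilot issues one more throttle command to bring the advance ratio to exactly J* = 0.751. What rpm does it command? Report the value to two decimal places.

rpm = 1393.84

set_propeller: D = 3.669 m, P = 3.922 m (p = P/D = 1.068956); state ← (V=0, rpm=0)
throttle_to(1011): rpm ← 1011
throttle_to(8642): rpm ← 8642
set_airspeed(55.65): V ← 55.65 m/s
set_airspeed(64.01): V ← 64.01 m/s
final state: V = 64.01 m/s, rpm = 8642 → n = rpm/60 = 144.033333 rev/s
target J* = 0.751; solve J* = V/(n·D) for n: n = V/(J*·D) = 64.01/(0.751 × 3.669) = 23.230587 rev/s
rpm = 60·n = 1393.835203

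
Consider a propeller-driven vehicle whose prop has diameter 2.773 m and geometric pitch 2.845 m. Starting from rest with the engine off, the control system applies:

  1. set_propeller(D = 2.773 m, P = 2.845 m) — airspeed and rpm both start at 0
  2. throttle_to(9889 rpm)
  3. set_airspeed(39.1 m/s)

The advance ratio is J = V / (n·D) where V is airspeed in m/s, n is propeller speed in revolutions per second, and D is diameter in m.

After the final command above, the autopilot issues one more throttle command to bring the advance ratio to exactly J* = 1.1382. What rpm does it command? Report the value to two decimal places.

set_propeller: D = 2.773 m, P = 2.845 m (p = P/D = 1.025965); state ← (V=0, rpm=0)
throttle_to(9889): rpm ← 9889
set_airspeed(39.1): V ← 39.1 m/s
final state: V = 39.1 m/s, rpm = 9889 → n = rpm/60 = 164.816667 rev/s
target J* = 1.1382; solve J* = V/(n·D) for n: n = V/(J*·D) = 39.1/(1.1382 × 2.773) = 12.388203 rev/s
rpm = 60·n = 743.292168

rpm = 743.29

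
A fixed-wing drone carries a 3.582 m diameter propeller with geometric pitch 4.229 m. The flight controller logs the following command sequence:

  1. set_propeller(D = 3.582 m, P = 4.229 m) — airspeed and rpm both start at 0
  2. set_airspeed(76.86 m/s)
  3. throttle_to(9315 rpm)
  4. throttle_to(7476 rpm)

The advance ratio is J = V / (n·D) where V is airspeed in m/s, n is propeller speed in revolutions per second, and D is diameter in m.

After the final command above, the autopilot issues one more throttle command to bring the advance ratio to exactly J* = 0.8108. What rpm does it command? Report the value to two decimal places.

set_propeller: D = 3.582 m, P = 4.229 m (p = P/D = 1.180625); state ← (V=0, rpm=0)
set_airspeed(76.86): V ← 76.86 m/s
throttle_to(9315): rpm ← 9315
throttle_to(7476): rpm ← 7476
final state: V = 76.86 m/s, rpm = 7476 → n = rpm/60 = 124.600000 rev/s
target J* = 0.8108; solve J* = V/(n·D) for n: n = V/(J*·D) = 76.86/(0.8108 × 3.582) = 26.464339 rev/s
rpm = 60·n = 1587.860367

rpm = 1587.86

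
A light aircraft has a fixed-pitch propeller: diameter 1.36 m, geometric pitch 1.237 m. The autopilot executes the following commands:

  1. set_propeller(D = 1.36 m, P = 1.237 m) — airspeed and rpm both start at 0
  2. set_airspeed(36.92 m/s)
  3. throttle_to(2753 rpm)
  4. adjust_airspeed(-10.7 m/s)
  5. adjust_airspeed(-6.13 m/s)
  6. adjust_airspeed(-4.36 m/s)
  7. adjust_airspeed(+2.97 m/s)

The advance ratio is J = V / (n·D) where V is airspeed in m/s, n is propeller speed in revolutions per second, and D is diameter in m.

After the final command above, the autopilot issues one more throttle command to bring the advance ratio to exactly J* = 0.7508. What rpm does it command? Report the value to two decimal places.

rpm = 1098.83

set_propeller: D = 1.36 m, P = 1.237 m (p = P/D = 0.909559); state ← (V=0, rpm=0)
set_airspeed(36.92): V ← 36.92 m/s
throttle_to(2753): rpm ← 2753
adjust_airspeed(-10.7): V ← 36.92 -10.7 = 26.22 m/s
adjust_airspeed(-6.13): V ← 26.22 -6.13 = 20.09 m/s
adjust_airspeed(-4.36): V ← 20.09 -4.36 = 15.73 m/s
adjust_airspeed(+2.97): V ← 15.73 +2.97 = 18.7 m/s
final state: V = 18.7 m/s, rpm = 2753 → n = rpm/60 = 45.883333 rev/s
target J* = 0.7508; solve J* = V/(n·D) for n: n = V/(J*·D) = 18.7/(0.7508 × 1.36) = 18.313799 rev/s
rpm = 60·n = 1098.827917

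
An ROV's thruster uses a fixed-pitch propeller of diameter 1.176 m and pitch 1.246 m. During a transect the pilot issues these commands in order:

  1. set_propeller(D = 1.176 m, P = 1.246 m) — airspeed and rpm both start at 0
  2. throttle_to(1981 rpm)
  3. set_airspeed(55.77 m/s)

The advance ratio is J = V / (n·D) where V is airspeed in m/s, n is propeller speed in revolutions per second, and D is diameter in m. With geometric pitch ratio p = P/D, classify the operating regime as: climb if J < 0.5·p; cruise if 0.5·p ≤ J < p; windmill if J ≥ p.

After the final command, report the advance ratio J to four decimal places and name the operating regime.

set_propeller: D = 1.176 m, P = 1.246 m (p = P/D = 1.059524); state ← (V=0, rpm=0)
throttle_to(1981): rpm ← 1981
set_airspeed(55.77): V ← 55.77 m/s
final state: V = 55.77 m/s, rpm = 1981 → n = rpm/60 = 33.016667 rev/s
J = V / (n·D) = 55.77 / (33.016667 × 1.176) = 1.436349
regime bands: climb J<0.5298 | cruise [0.5298, 1.0595) | windmill J≥1.0595
J = 1.4363 → windmill

J = 1.4363, regime = windmill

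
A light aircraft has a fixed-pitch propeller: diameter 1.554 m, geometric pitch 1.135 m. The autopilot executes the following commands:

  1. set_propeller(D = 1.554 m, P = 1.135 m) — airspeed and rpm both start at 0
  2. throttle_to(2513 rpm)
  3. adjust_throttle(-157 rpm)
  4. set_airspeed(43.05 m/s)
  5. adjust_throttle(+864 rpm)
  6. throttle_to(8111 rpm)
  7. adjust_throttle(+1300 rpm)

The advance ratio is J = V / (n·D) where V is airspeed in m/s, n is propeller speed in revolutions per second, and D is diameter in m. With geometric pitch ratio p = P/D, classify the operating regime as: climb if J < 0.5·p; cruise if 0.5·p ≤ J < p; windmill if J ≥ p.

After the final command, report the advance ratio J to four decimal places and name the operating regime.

J = 0.1766, regime = climb

set_propeller: D = 1.554 m, P = 1.135 m (p = P/D = 0.730373); state ← (V=0, rpm=0)
throttle_to(2513): rpm ← 2513
adjust_throttle(-157): rpm ← 2513 -157 = 2356
set_airspeed(43.05): V ← 43.05 m/s
adjust_throttle(+864): rpm ← 2356 +864 = 3220
throttle_to(8111): rpm ← 8111
adjust_throttle(+1300): rpm ← 8111 +1300 = 9411
final state: V = 43.05 m/s, rpm = 9411 → n = rpm/60 = 156.850000 rev/s
J = V / (n·D) = 43.05 / (156.850000 × 1.554) = 0.176619
regime bands: climb J<0.3652 | cruise [0.3652, 0.7304) | windmill J≥0.7304
J = 0.1766 → climb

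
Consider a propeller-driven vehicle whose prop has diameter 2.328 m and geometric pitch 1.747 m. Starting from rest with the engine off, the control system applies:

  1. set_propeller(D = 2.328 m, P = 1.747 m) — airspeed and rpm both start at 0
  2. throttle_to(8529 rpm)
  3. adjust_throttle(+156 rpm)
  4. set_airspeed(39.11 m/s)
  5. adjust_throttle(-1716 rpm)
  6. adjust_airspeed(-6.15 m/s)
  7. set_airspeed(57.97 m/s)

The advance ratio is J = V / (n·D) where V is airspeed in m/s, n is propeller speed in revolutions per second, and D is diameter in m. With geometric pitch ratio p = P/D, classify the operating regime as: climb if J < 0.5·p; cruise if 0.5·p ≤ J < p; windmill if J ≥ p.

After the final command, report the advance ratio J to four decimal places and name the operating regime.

J = 0.2144, regime = climb

set_propeller: D = 2.328 m, P = 1.747 m (p = P/D = 0.750430); state ← (V=0, rpm=0)
throttle_to(8529): rpm ← 8529
adjust_throttle(+156): rpm ← 8529 +156 = 8685
set_airspeed(39.11): V ← 39.11 m/s
adjust_throttle(-1716): rpm ← 8685 -1716 = 6969
adjust_airspeed(-6.15): V ← 39.11 -6.15 = 32.96 m/s
set_airspeed(57.97): V ← 57.97 m/s
final state: V = 57.97 m/s, rpm = 6969 → n = rpm/60 = 116.150000 rev/s
J = V / (n·D) = 57.97 / (116.150000 × 2.328) = 0.214388
regime bands: climb J<0.3752 | cruise [0.3752, 0.7504) | windmill J≥0.7504
J = 0.2144 → climb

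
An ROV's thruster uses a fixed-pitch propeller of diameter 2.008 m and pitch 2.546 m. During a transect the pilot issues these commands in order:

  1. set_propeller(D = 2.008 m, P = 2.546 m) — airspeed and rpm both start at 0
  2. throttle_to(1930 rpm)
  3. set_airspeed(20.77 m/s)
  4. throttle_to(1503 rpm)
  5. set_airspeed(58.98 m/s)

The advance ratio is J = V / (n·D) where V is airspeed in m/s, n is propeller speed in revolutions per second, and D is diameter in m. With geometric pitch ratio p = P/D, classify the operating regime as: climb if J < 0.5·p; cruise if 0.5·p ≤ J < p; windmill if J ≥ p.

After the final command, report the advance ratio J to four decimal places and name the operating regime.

set_propeller: D = 2.008 m, P = 2.546 m (p = P/D = 1.267928); state ← (V=0, rpm=0)
throttle_to(1930): rpm ← 1930
set_airspeed(20.77): V ← 20.77 m/s
throttle_to(1503): rpm ← 1503
set_airspeed(58.98): V ← 58.98 m/s
final state: V = 58.98 m/s, rpm = 1503 → n = rpm/60 = 25.050000 rev/s
J = V / (n·D) = 58.98 / (25.050000 × 2.008) = 1.172555
regime bands: climb J<0.6340 | cruise [0.6340, 1.2679) | windmill J≥1.2679
J = 1.1726 → cruise

J = 1.1726, regime = cruise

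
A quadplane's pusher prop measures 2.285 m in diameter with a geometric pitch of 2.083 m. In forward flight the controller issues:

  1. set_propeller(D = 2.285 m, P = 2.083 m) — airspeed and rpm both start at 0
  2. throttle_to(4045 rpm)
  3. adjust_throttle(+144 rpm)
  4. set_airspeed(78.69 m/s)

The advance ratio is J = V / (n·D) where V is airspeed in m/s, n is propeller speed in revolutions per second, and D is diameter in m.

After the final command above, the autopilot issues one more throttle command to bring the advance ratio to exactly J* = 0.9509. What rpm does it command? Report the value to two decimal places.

set_propeller: D = 2.285 m, P = 2.083 m (p = P/D = 0.911597); state ← (V=0, rpm=0)
throttle_to(4045): rpm ← 4045
adjust_throttle(+144): rpm ← 4045 +144 = 4189
set_airspeed(78.69): V ← 78.69 m/s
final state: V = 78.69 m/s, rpm = 4189 → n = rpm/60 = 69.816667 rev/s
target J* = 0.9509; solve J* = V/(n·D) for n: n = V/(J*·D) = 78.69/(0.9509 × 2.285) = 36.215834 rev/s
rpm = 60·n = 2172.950053

rpm = 2172.95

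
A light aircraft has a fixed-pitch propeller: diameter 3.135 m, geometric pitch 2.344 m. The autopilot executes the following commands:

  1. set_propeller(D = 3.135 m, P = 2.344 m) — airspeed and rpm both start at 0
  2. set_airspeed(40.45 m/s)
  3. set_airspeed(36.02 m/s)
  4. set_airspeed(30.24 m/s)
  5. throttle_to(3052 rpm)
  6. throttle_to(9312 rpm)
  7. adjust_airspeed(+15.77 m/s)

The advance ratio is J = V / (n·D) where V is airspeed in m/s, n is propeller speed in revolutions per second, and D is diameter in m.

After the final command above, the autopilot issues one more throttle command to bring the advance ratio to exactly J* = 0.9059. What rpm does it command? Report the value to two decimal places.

rpm = 972.04

set_propeller: D = 3.135 m, P = 2.344 m (p = P/D = 0.747687); state ← (V=0, rpm=0)
set_airspeed(40.45): V ← 40.45 m/s
set_airspeed(36.02): V ← 36.02 m/s
set_airspeed(30.24): V ← 30.24 m/s
throttle_to(3052): rpm ← 3052
throttle_to(9312): rpm ← 9312
adjust_airspeed(+15.77): V ← 30.24 +15.77 = 46.01 m/s
final state: V = 46.01 m/s, rpm = 9312 → n = rpm/60 = 155.200000 rev/s
target J* = 0.9059; solve J* = V/(n·D) for n: n = V/(J*·D) = 46.01/(0.9059 × 3.135) = 16.200724 rev/s
rpm = 60·n = 972.043451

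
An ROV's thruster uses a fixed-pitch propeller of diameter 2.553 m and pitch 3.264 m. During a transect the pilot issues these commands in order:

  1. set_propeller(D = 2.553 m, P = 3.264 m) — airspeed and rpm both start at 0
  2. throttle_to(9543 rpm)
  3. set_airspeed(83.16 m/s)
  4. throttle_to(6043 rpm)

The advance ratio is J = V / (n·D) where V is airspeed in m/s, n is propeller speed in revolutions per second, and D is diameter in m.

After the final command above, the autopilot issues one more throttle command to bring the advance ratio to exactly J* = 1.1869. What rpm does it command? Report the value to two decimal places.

set_propeller: D = 2.553 m, P = 3.264 m (p = P/D = 1.278496); state ← (V=0, rpm=0)
throttle_to(9543): rpm ← 9543
set_airspeed(83.16): V ← 83.16 m/s
throttle_to(6043): rpm ← 6043
final state: V = 83.16 m/s, rpm = 6043 → n = rpm/60 = 100.716667 rev/s
target J* = 1.1869; solve J* = V/(n·D) for n: n = V/(J*·D) = 83.16/(1.1869 × 2.553) = 27.444134 rev/s
rpm = 60·n = 1646.648058

rpm = 1646.65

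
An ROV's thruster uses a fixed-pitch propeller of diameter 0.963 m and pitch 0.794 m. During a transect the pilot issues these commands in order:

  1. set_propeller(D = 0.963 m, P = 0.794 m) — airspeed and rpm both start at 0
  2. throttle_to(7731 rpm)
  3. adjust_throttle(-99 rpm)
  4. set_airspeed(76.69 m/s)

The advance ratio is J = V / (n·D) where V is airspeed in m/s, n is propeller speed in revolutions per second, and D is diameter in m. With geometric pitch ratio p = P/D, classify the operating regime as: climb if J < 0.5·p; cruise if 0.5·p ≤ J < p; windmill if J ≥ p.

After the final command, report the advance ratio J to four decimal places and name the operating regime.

set_propeller: D = 0.963 m, P = 0.794 m (p = P/D = 0.824507); state ← (V=0, rpm=0)
throttle_to(7731): rpm ← 7731
adjust_throttle(-99): rpm ← 7731 -99 = 7632
set_airspeed(76.69): V ← 76.69 m/s
final state: V = 76.69 m/s, rpm = 7632 → n = rpm/60 = 127.200000 rev/s
J = V / (n·D) = 76.69 / (127.200000 × 0.963) = 0.626074
regime bands: climb J<0.4123 | cruise [0.4123, 0.8245) | windmill J≥0.8245
J = 0.6261 → cruise

J = 0.6261, regime = cruise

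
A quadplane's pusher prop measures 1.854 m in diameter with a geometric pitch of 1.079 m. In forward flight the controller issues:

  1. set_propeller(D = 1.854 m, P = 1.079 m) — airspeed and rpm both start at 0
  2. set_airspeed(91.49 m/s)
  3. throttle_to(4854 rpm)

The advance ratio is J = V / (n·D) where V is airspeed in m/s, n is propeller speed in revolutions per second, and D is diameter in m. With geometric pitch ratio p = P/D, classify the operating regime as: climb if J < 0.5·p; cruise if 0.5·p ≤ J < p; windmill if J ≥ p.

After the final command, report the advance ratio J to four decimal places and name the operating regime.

set_propeller: D = 1.854 m, P = 1.079 m (p = P/D = 0.581985); state ← (V=0, rpm=0)
set_airspeed(91.49): V ← 91.49 m/s
throttle_to(4854): rpm ← 4854
final state: V = 91.49 m/s, rpm = 4854 → n = rpm/60 = 80.900000 rev/s
J = V / (n·D) = 91.49 / (80.900000 × 1.854) = 0.609980
regime bands: climb J<0.2910 | cruise [0.2910, 0.5820) | windmill J≥0.5820
J = 0.6100 → windmill

J = 0.6100, regime = windmill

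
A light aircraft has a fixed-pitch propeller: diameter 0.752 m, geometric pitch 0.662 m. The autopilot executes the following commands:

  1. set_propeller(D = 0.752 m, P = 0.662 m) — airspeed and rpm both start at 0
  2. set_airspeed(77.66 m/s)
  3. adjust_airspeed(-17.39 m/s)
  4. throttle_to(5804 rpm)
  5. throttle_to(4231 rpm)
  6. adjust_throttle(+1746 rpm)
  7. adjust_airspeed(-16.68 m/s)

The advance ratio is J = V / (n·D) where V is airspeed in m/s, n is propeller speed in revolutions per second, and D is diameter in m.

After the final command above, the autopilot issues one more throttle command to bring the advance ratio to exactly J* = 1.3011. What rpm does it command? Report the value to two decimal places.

rpm = 2673.07

set_propeller: D = 0.752 m, P = 0.662 m (p = P/D = 0.880319); state ← (V=0, rpm=0)
set_airspeed(77.66): V ← 77.66 m/s
adjust_airspeed(-17.39): V ← 77.66 -17.39 = 60.27 m/s
throttle_to(5804): rpm ← 5804
throttle_to(4231): rpm ← 4231
adjust_throttle(+1746): rpm ← 4231 +1746 = 5977
adjust_airspeed(-16.68): V ← 60.27 -16.68 = 43.59 m/s
final state: V = 43.59 m/s, rpm = 5977 → n = rpm/60 = 99.616667 rev/s
target J* = 1.3011; solve J* = V/(n·D) for n: n = V/(J*·D) = 43.59/(1.3011 × 0.752) = 44.551092 rev/s
rpm = 60·n = 2673.065508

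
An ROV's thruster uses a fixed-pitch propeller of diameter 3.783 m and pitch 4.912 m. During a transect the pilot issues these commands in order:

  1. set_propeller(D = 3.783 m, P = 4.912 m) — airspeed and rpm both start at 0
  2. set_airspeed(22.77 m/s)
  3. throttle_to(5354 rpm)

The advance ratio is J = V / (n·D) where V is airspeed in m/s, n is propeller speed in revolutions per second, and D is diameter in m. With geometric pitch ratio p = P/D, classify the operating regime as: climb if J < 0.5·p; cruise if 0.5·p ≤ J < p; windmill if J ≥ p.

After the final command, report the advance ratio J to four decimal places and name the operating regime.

set_propeller: D = 3.783 m, P = 4.912 m (p = P/D = 1.298440); state ← (V=0, rpm=0)
set_airspeed(22.77): V ← 22.77 m/s
throttle_to(5354): rpm ← 5354
final state: V = 22.77 m/s, rpm = 5354 → n = rpm/60 = 89.233333 rev/s
J = V / (n·D) = 22.77 / (89.233333 × 3.783) = 0.067453
regime bands: climb J<0.6492 | cruise [0.6492, 1.2984) | windmill J≥1.2984
J = 0.0675 → climb

J = 0.0675, regime = climb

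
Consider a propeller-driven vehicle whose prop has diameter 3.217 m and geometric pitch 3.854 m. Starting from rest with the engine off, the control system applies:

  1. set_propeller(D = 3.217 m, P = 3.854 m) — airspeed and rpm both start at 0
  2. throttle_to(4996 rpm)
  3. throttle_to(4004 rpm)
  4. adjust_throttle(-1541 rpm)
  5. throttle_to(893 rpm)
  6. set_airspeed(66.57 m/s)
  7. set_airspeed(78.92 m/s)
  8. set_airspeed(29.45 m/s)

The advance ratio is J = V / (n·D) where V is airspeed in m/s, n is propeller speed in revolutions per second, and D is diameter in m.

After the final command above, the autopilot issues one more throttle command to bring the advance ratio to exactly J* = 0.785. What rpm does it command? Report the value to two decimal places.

set_propeller: D = 3.217 m, P = 3.854 m (p = P/D = 1.198011); state ← (V=0, rpm=0)
throttle_to(4996): rpm ← 4996
throttle_to(4004): rpm ← 4004
adjust_throttle(-1541): rpm ← 4004 -1541 = 2463
throttle_to(893): rpm ← 893
set_airspeed(66.57): V ← 66.57 m/s
set_airspeed(78.92): V ← 78.92 m/s
set_airspeed(29.45): V ← 29.45 m/s
final state: V = 29.45 m/s, rpm = 893 → n = rpm/60 = 14.883333 rev/s
target J* = 0.785; solve J* = V/(n·D) for n: n = V/(J*·D) = 29.45/(0.785 × 3.217) = 11.661773 rev/s
rpm = 60·n = 699.706377

rpm = 699.71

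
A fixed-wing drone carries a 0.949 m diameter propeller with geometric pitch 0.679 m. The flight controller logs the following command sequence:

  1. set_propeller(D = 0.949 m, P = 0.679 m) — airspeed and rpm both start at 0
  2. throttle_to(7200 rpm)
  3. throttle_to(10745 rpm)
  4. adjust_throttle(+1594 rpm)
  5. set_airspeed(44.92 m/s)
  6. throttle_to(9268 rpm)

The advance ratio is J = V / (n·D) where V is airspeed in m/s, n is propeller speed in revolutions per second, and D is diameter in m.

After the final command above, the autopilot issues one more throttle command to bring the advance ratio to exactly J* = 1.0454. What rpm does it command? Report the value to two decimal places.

rpm = 2716.70

set_propeller: D = 0.949 m, P = 0.679 m (p = P/D = 0.715490); state ← (V=0, rpm=0)
throttle_to(7200): rpm ← 7200
throttle_to(10745): rpm ← 10745
adjust_throttle(+1594): rpm ← 10745 +1594 = 12339
set_airspeed(44.92): V ← 44.92 m/s
throttle_to(9268): rpm ← 9268
final state: V = 44.92 m/s, rpm = 9268 → n = rpm/60 = 154.466667 rev/s
target J* = 1.0454; solve J* = V/(n·D) for n: n = V/(J*·D) = 44.92/(1.0454 × 0.949) = 45.278397 rev/s
rpm = 60·n = 2716.703797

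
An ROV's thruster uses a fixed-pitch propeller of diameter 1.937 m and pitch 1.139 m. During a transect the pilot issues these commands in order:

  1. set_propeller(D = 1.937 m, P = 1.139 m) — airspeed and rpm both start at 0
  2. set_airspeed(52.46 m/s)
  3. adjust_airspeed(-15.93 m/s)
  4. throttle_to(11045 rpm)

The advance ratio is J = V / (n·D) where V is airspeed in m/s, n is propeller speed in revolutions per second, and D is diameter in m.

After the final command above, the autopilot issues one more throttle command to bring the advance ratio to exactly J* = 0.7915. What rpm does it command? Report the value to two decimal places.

set_propeller: D = 1.937 m, P = 1.139 m (p = P/D = 0.588023); state ← (V=0, rpm=0)
set_airspeed(52.46): V ← 52.46 m/s
adjust_airspeed(-15.93): V ← 52.46 -15.93 = 36.53 m/s
throttle_to(11045): rpm ← 11045
final state: V = 36.53 m/s, rpm = 11045 → n = rpm/60 = 184.083333 rev/s
target J* = 0.7915; solve J* = V/(n·D) for n: n = V/(J*·D) = 36.53/(0.7915 × 1.937) = 23.826987 rev/s
rpm = 60·n = 1429.619235

rpm = 1429.62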